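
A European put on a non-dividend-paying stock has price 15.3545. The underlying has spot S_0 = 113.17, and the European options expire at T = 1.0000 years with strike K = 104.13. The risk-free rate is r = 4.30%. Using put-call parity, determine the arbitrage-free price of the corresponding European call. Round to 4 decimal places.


Put-call parity: C - P = S_0 * exp(-qT) - K * exp(-rT).
S_0 * exp(-qT) = 113.1700 * 1.00000000 = 113.17000000
K * exp(-rT) = 104.1300 * 0.95791139 = 99.74731305
C = P + S*exp(-qT) - K*exp(-rT)
C = 15.3545 + 113.17000000 - 99.74731305 = 28.7772

Answer: Call price = 28.7772


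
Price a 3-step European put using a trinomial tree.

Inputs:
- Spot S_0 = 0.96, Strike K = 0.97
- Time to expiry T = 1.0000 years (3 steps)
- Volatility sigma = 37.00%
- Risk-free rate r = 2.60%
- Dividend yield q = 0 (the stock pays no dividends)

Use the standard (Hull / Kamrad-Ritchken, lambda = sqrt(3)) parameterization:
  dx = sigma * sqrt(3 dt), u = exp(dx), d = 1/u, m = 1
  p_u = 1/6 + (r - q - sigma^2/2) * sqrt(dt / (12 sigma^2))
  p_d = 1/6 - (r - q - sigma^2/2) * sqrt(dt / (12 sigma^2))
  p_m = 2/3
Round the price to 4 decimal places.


dt = T/N = 0.333333; dx = sigma*sqrt(3*dt) = 0.370000
u = exp(dx) = 1.447735; d = 1/u = 0.690734
p_u = 0.147545, p_m = 0.666667, p_d = 0.185788
Discount per step: exp(-r*dt) = 0.991371
Stock lattice S(k, j) with j the centered position index:
  k=0: S(0,+0) = 0.9600
  k=1: S(1,-1) = 0.6631; S(1,+0) = 0.9600; S(1,+1) = 1.3898
  k=2: S(2,-2) = 0.4580; S(2,-1) = 0.6631; S(2,+0) = 0.9600; S(2,+1) = 1.3898; S(2,+2) = 2.0121
  k=3: S(3,-3) = 0.3164; S(3,-2) = 0.4580; S(3,-1) = 0.6631; S(3,+0) = 0.9600; S(3,+1) = 1.3898; S(3,+2) = 2.0121; S(3,+3) = 2.9130
Terminal payoffs V(N, j) = max(K - S_T, 0):
  V(3,-3) = 0.653623; V(3,-2) = 0.511971; V(3,-1) = 0.306895; V(3,+0) = 0.010000; V(3,+1) = 0.000000; V(3,+2) = 0.000000; V(3,+3) = 0.000000
Backward induction: V(k, j) = exp(-r*dt) * [p_u * V(k+1, j+1) + p_m * V(k+1, j) + p_d * V(k+1, j-1)]
  V(2,-2) = exp(-r*dt) * [p_u*0.306895 + p_m*0.511971 + p_d*0.653623] = 0.503646
  V(2,-1) = exp(-r*dt) * [p_u*0.010000 + p_m*0.306895 + p_d*0.511971] = 0.298591
  V(2,+0) = exp(-r*dt) * [p_u*0.000000 + p_m*0.010000 + p_d*0.306895] = 0.063135
  V(2,+1) = exp(-r*dt) * [p_u*0.000000 + p_m*0.000000 + p_d*0.010000] = 0.001842
  V(2,+2) = exp(-r*dt) * [p_u*0.000000 + p_m*0.000000 + p_d*0.000000] = 0.000000
  V(1,-1) = exp(-r*dt) * [p_u*0.063135 + p_m*0.298591 + p_d*0.503646] = 0.299342
  V(1,+0) = exp(-r*dt) * [p_u*0.001842 + p_m*0.063135 + p_d*0.298591] = 0.096992
  V(1,+1) = exp(-r*dt) * [p_u*0.000000 + p_m*0.001842 + p_d*0.063135] = 0.012846
  V(0,+0) = exp(-r*dt) * [p_u*0.012846 + p_m*0.096992 + p_d*0.299342] = 0.121117

Answer: Price = V(0,0) = 0.1211


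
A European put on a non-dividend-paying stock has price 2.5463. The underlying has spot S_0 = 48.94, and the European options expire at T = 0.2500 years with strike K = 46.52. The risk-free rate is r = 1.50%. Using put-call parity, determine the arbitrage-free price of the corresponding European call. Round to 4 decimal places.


Put-call parity: C - P = S_0 * exp(-qT) - K * exp(-rT).
S_0 * exp(-qT) = 48.9400 * 1.00000000 = 48.94000000
K * exp(-rT) = 46.5200 * 0.99625702 = 46.34587669
C = P + S*exp(-qT) - K*exp(-rT)
C = 2.5463 + 48.94000000 - 46.34587669 = 5.1404

Answer: Call price = 5.1404


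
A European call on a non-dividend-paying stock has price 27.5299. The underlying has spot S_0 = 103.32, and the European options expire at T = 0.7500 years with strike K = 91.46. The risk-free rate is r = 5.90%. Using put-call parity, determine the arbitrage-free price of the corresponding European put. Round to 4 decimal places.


Put-call parity: C - P = S_0 * exp(-qT) - K * exp(-rT).
S_0 * exp(-qT) = 103.3200 * 1.00000000 = 103.32000000
K * exp(-rT) = 91.4600 * 0.95671475 = 87.50113093
P = C - S*exp(-qT) + K*exp(-rT)
P = 27.5299 - 103.32000000 + 87.50113093 = 11.7110

Answer: Put price = 11.7110


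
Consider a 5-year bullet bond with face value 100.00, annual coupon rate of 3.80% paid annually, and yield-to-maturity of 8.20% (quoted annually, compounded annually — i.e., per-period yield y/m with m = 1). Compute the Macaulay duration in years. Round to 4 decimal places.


Answer: Macaulay duration = 4.6055 years

Derivation:
Coupon per period c = face * coupon_rate / m = 3.800000
Periods per year m = 1; per-period yield y/m = 0.082000
Number of cashflows N = 5
Cashflows (t years, CF_t, discount factor 1/(1+y/m)^(m*t), PV):
  t = 1.0000: CF_t = 3.800000, DF = 0.924214, PV = 3.512015
  t = 2.0000: CF_t = 3.800000, DF = 0.854172, PV = 3.245855
  t = 3.0000: CF_t = 3.800000, DF = 0.789438, PV = 2.999866
  t = 4.0000: CF_t = 3.800000, DF = 0.729610, PV = 2.772519
  t = 5.0000: CF_t = 103.800000, DF = 0.674316, PV = 69.994038
Price P = sum_t PV_t = 82.524292
Macaulay numerator sum_t t * PV_t:
  t * PV_t at t = 1.0000: 3.512015
  t * PV_t at t = 2.0000: 6.491709
  t * PV_t at t = 3.0000: 8.999597
  t * PV_t at t = 4.0000: 11.090077
  t * PV_t at t = 5.0000: 349.970191
Macaulay duration D = (sum_t t * PV_t) / P = 380.063588 / 82.524292 = 4.605475


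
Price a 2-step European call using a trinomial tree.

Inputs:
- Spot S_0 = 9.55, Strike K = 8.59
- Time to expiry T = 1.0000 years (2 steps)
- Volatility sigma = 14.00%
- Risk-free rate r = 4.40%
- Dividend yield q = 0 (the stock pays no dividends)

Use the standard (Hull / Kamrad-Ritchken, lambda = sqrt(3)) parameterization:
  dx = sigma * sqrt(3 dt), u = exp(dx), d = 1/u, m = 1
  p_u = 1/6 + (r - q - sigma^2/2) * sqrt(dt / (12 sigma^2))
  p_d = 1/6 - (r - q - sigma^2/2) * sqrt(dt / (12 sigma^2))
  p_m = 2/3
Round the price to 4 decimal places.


Answer: Price = V(0,0) = 1.4319

Derivation:
dt = T/N = 0.500000; dx = sigma*sqrt(3*dt) = 0.171464
u = exp(dx) = 1.187042; d = 1/u = 0.842430
p_u = 0.216531, p_m = 0.666667, p_d = 0.116802
Discount per step: exp(-r*dt) = 0.978240
Stock lattice S(k, j) with j the centered position index:
  k=0: S(0,+0) = 9.5500
  k=1: S(1,-1) = 8.0452; S(1,+0) = 9.5500; S(1,+1) = 11.3362
  k=2: S(2,-2) = 6.7775; S(2,-1) = 8.0452; S(2,+0) = 9.5500; S(2,+1) = 11.3362; S(2,+2) = 13.4566
Terminal payoffs V(N, j) = max(S_T - K, 0):
  V(2,-2) = 0.000000; V(2,-1) = 0.000000; V(2,+0) = 0.960000; V(2,+1) = 2.746249; V(2,+2) = 4.866600
Backward induction: V(k, j) = exp(-r*dt) * [p_u * V(k+1, j+1) + p_m * V(k+1, j) + p_d * V(k+1, j-1)]
  V(1,-1) = exp(-r*dt) * [p_u*0.960000 + p_m*0.000000 + p_d*0.000000] = 0.203347
  V(1,+0) = exp(-r*dt) * [p_u*2.746249 + p_m*0.960000 + p_d*0.000000] = 1.207783
  V(1,+1) = exp(-r*dt) * [p_u*4.866600 + p_m*2.746249 + p_d*0.960000] = 2.931525
  V(0,+0) = exp(-r*dt) * [p_u*2.931525 + p_m*1.207783 + p_d*0.203347] = 1.431857


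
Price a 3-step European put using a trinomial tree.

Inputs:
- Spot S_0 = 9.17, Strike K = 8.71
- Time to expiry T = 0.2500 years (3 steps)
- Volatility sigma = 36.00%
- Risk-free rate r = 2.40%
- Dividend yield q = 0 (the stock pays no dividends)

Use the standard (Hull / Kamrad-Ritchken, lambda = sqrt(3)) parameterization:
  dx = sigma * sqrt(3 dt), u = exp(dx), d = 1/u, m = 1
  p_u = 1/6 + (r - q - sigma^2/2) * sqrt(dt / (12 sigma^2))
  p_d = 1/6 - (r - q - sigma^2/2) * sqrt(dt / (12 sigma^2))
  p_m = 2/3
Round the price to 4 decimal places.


dt = T/N = 0.083333; dx = sigma*sqrt(3*dt) = 0.180000
u = exp(dx) = 1.197217; d = 1/u = 0.835270
p_u = 0.157222, p_m = 0.666667, p_d = 0.176111
Discount per step: exp(-r*dt) = 0.998002
Stock lattice S(k, j) with j the centered position index:
  k=0: S(0,+0) = 9.1700
  k=1: S(1,-1) = 7.6594; S(1,+0) = 9.1700; S(1,+1) = 10.9785
  k=2: S(2,-2) = 6.3977; S(2,-1) = 7.6594; S(2,+0) = 9.1700; S(2,+1) = 10.9785; S(2,+2) = 13.1436
  k=3: S(3,-3) = 5.3438; S(3,-2) = 6.3977; S(3,-1) = 7.6594; S(3,+0) = 9.1700; S(3,+1) = 10.9785; S(3,+2) = 13.1436; S(3,+3) = 15.7358
Terminal payoffs V(N, j) = max(K - S_T, 0):
  V(3,-3) = 3.366199; V(3,-2) = 2.312308; V(3,-1) = 1.050572; V(3,+0) = 0.000000; V(3,+1) = 0.000000; V(3,+2) = 0.000000; V(3,+3) = 0.000000
Backward induction: V(k, j) = exp(-r*dt) * [p_u * V(k+1, j+1) + p_m * V(k+1, j) + p_d * V(k+1, j-1)]
  V(2,-2) = exp(-r*dt) * [p_u*1.050572 + p_m*2.312308 + p_d*3.366199] = 2.294943
  V(2,-1) = exp(-r*dt) * [p_u*0.000000 + p_m*1.050572 + p_d*2.312308] = 1.105392
  V(2,+0) = exp(-r*dt) * [p_u*0.000000 + p_m*0.000000 + p_d*1.050572] = 0.184648
  V(2,+1) = exp(-r*dt) * [p_u*0.000000 + p_m*0.000000 + p_d*0.000000] = 0.000000
  V(2,+2) = exp(-r*dt) * [p_u*0.000000 + p_m*0.000000 + p_d*0.000000] = 0.000000
  V(1,-1) = exp(-r*dt) * [p_u*0.184648 + p_m*1.105392 + p_d*2.294943] = 1.167785
  V(1,+0) = exp(-r*dt) * [p_u*0.000000 + p_m*0.184648 + p_d*1.105392] = 0.317135
  V(1,+1) = exp(-r*dt) * [p_u*0.000000 + p_m*0.000000 + p_d*0.184648] = 0.032454
  V(0,+0) = exp(-r*dt) * [p_u*0.032454 + p_m*0.317135 + p_d*1.167785] = 0.421342

Answer: Price = V(0,0) = 0.4213


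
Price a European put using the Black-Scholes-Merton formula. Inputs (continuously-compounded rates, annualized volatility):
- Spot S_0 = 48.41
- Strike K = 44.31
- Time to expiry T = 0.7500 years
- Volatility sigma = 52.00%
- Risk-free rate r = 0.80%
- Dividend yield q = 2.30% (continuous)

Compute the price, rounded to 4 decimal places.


Answer: Price = 6.5108

Derivation:
d1 = (ln(S/K) + (r - q + 0.5*sigma^2) * T) / (sigma * sqrt(T)) = 0.39669741
d2 = d1 - sigma * sqrt(T) = -0.05363580
exp(-rT) = 0.99401796; exp(-qT) = 0.98289793
P = K * exp(-rT) * N(-d2) - S_0 * exp(-qT) * N(-d1)
N(-d1) = 0.34579530; N(-d2) = 0.52138733
P = 44.3100 * 0.99401796 * 0.52138733 - 48.4100 * 0.98289793 * 0.34579530 = 6.5108


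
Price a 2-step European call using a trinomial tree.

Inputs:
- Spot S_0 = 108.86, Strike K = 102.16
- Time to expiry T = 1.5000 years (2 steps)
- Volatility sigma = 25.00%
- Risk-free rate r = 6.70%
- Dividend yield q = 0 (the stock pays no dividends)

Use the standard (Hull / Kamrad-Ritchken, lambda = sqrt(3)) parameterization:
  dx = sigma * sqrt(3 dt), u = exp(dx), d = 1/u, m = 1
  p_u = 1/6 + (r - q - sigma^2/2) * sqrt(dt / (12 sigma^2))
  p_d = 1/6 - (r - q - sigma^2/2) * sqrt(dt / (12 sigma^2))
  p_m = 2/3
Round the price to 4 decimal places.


dt = T/N = 0.750000; dx = sigma*sqrt(3*dt) = 0.375000
u = exp(dx) = 1.454991; d = 1/u = 0.687289
p_u = 0.202417, p_m = 0.666667, p_d = 0.130917
Discount per step: exp(-r*dt) = 0.950992
Stock lattice S(k, j) with j the centered position index:
  k=0: S(0,+0) = 108.8600
  k=1: S(1,-1) = 74.8183; S(1,+0) = 108.8600; S(1,+1) = 158.3904
  k=2: S(2,-2) = 51.4218; S(2,-1) = 74.8183; S(2,+0) = 108.8600; S(2,+1) = 158.3904; S(2,+2) = 230.4566
Terminal payoffs V(N, j) = max(S_T - K, 0):
  V(2,-2) = 0.000000; V(2,-1) = 0.000000; V(2,+0) = 6.700000; V(2,+1) = 56.230365; V(2,+2) = 128.296622
Backward induction: V(k, j) = exp(-r*dt) * [p_u * V(k+1, j+1) + p_m * V(k+1, j) + p_d * V(k+1, j-1)]
  V(1,-1) = exp(-r*dt) * [p_u*6.700000 + p_m*0.000000 + p_d*0.000000] = 1.289727
  V(1,+0) = exp(-r*dt) * [p_u*56.230365 + p_m*6.700000 + p_d*0.000000] = 15.071915
  V(1,+1) = exp(-r*dt) * [p_u*128.296622 + p_m*56.230365 + p_d*6.700000] = 61.180551
  V(0,+0) = exp(-r*dt) * [p_u*61.180551 + p_m*15.071915 + p_d*1.289727] = 21.493127

Answer: Price = V(0,0) = 21.4931


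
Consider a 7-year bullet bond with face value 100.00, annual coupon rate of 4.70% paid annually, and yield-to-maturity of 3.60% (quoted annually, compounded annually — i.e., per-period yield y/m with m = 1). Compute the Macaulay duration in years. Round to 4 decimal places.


Coupon per period c = face * coupon_rate / m = 4.700000
Periods per year m = 1; per-period yield y/m = 0.036000
Number of cashflows N = 7
Cashflows (t years, CF_t, discount factor 1/(1+y/m)^(m*t), PV):
  t = 1.0000: CF_t = 4.700000, DF = 0.965251, PV = 4.536680
  t = 2.0000: CF_t = 4.700000, DF = 0.931709, PV = 4.379034
  t = 3.0000: CF_t = 4.700000, DF = 0.899333, PV = 4.226867
  t = 4.0000: CF_t = 4.700000, DF = 0.868082, PV = 4.079988
  t = 5.0000: CF_t = 4.700000, DF = 0.837917, PV = 3.938212
  t = 6.0000: CF_t = 4.700000, DF = 0.808801, PV = 3.801363
  t = 7.0000: CF_t = 104.700000, DF = 0.780696, PV = 81.738826
Price P = sum_t PV_t = 106.700969
Macaulay numerator sum_t t * PV_t:
  t * PV_t at t = 1.0000: 4.536680
  t * PV_t at t = 2.0000: 8.758069
  t * PV_t at t = 3.0000: 12.680601
  t * PV_t at t = 4.0000: 16.319950
  t * PV_t at t = 5.0000: 19.691060
  t * PV_t at t = 6.0000: 22.808177
  t * PV_t at t = 7.0000: 572.171779
Macaulay duration D = (sum_t t * PV_t) / P = 656.966316 / 106.700969 = 6.157079

Answer: Macaulay duration = 6.1571 years


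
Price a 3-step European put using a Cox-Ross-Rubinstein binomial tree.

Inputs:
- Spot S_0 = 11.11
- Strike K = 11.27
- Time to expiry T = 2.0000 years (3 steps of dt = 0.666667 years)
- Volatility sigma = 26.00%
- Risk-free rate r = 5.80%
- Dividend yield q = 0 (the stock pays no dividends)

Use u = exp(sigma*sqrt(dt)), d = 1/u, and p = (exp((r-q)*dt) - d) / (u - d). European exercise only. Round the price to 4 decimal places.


Answer: Price = V(0,0) = 1.1684

Derivation:
dt = T/N = 0.666667
u = exp(sigma*sqrt(dt)) = 1.236505; d = 1/u = 0.808731
p = (exp((r-q)*dt) - d) / (u - d) = 0.539287
Discount per step: exp(-r*dt) = 0.962071
Stock lattice S(k, i) with i counting down-moves:
  k=0: S(0,0) = 11.1100
  k=1: S(1,0) = 13.7376; S(1,1) = 8.9850
  k=2: S(2,0) = 16.9866; S(2,1) = 11.1100; S(2,2) = 7.2664
  k=3: S(3,0) = 21.0040; S(3,1) = 13.7376; S(3,2) = 8.9850; S(3,3) = 5.8766
Terminal payoffs V(N, i) = max(K - S_T, 0):
  V(3,0) = 0.000000; V(3,1) = 0.000000; V(3,2) = 2.285000; V(3,3) = 5.393401
Backward induction: V(k, i) = exp(-r*dt) * [p * V(k+1, i) + (1-p) * V(k+1, i+1)].
  V(2,0) = exp(-r*dt) * [p*0.000000 + (1-p)*0.000000] = 0.000000
  V(2,1) = exp(-r*dt) * [p*0.000000 + (1-p)*2.285000] = 1.012801
  V(2,2) = exp(-r*dt) * [p*2.285000 + (1-p)*5.393401] = 3.576098
  V(1,0) = exp(-r*dt) * [p*0.000000 + (1-p)*1.012801] = 0.448913
  V(1,1) = exp(-r*dt) * [p*1.012801 + (1-p)*3.576098] = 2.110540
  V(0,0) = exp(-r*dt) * [p*0.448913 + (1-p)*2.110540] = 1.168384


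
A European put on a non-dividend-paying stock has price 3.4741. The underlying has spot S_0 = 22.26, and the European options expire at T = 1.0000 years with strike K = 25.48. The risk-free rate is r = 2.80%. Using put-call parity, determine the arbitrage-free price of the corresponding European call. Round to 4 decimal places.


Answer: Call price = 0.9576

Derivation:
Put-call parity: C - P = S_0 * exp(-qT) - K * exp(-rT).
S_0 * exp(-qT) = 22.2600 * 1.00000000 = 22.26000000
K * exp(-rT) = 25.4800 * 0.97238837 = 24.77645559
C = P + S*exp(-qT) - K*exp(-rT)
C = 3.4741 + 22.26000000 - 24.77645559 = 0.9576


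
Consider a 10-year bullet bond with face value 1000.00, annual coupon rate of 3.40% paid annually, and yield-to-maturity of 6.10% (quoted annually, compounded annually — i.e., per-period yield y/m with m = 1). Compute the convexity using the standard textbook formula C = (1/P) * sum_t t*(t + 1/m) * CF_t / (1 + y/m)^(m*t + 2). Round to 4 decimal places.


Coupon per period c = face * coupon_rate / m = 34.000000
Periods per year m = 1; per-period yield y/m = 0.061000
Number of cashflows N = 10
Cashflows (t years, CF_t, discount factor 1/(1+y/m)^(m*t), PV):
  t = 1.0000: CF_t = 34.000000, DF = 0.942507, PV = 32.045240
  t = 2.0000: CF_t = 34.000000, DF = 0.888320, PV = 30.202866
  t = 3.0000: CF_t = 34.000000, DF = 0.837247, PV = 28.466414
  t = 4.0000: CF_t = 34.000000, DF = 0.789112, PV = 26.829797
  t = 5.0000: CF_t = 34.000000, DF = 0.743743, PV = 25.287273
  t = 6.0000: CF_t = 34.000000, DF = 0.700983, PV = 23.833434
  t = 7.0000: CF_t = 34.000000, DF = 0.660682, PV = 22.463180
  t = 8.0000: CF_t = 34.000000, DF = 0.622697, PV = 21.171706
  t = 9.0000: CF_t = 34.000000, DF = 0.586897, PV = 19.954482
  t = 10.0000: CF_t = 1034.000000, DF = 0.553154, PV = 571.961373
Price P = sum_t PV_t = 802.215763
Convexity numerator sum_t t*(t + 1/m) * CF_t / (1+y/m)^(m*t + 2):
  t = 1.0000: term = 56.932829
  t = 2.0000: term = 160.978780
  t = 3.0000: term = 303.447276
  t = 4.0000: term = 476.668671
  t = 5.0000: term = 673.895388
  t = 6.0000: term = 889.211634
  t = 7.0000: term = 1117.451001
  t = 8.0000: term = 1354.121315
  t = 9.0000: term = 1595.336140
  t = 10.0000: term = 55889.293164
Convexity = (1/P) * sum = 62517.336200 / 802.215763 = 77.930825

Answer: Convexity = 77.9308


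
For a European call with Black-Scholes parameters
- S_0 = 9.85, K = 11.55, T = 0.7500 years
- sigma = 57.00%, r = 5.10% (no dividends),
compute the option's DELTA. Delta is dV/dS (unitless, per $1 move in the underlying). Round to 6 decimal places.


d1 = 0.0017695648; d2 = -0.4918649153
phi(d1) = 0.3989416558; exp(-qT) = 1.0000000000; exp(-rT) = 0.9624722927
N(d1) = 0.5007059539
Delta = exp(-qT) * N(d1) = 1.0000000000 * 0.5007059539 = 0.500706

Answer: Delta = 0.500706


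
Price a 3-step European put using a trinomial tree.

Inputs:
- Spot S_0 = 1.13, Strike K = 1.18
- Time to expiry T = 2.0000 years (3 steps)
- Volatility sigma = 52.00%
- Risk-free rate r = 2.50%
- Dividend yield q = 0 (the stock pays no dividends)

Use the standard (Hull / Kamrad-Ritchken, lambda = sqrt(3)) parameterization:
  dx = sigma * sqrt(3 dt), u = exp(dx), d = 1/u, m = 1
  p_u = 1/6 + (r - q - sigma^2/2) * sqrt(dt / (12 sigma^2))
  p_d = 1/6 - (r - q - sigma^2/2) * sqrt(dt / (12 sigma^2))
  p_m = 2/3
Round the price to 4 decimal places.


Answer: Price = V(0,0) = 0.2966

Derivation:
dt = T/N = 0.666667; dx = sigma*sqrt(3*dt) = 0.735391
u = exp(dx) = 2.086298; d = 1/u = 0.479318
p_u = 0.116716, p_m = 0.666667, p_d = 0.216617
Discount per step: exp(-r*dt) = 0.983471
Stock lattice S(k, j) with j the centered position index:
  k=0: S(0,+0) = 1.1300
  k=1: S(1,-1) = 0.5416; S(1,+0) = 1.1300; S(1,+1) = 2.3575
  k=2: S(2,-2) = 0.2596; S(2,-1) = 0.5416; S(2,+0) = 1.1300; S(2,+1) = 2.3575; S(2,+2) = 4.9185
  k=3: S(3,-3) = 0.1244; S(3,-2) = 0.2596; S(3,-1) = 0.5416; S(3,+0) = 1.1300; S(3,+1) = 2.3575; S(3,+2) = 4.9185; S(3,+3) = 10.2614
Terminal payoffs V(N, j) = max(K - S_T, 0):
  V(3,-3) = 1.055563; V(3,-2) = 0.920387; V(3,-1) = 0.638371; V(3,+0) = 0.050000; V(3,+1) = 0.000000; V(3,+2) = 0.000000; V(3,+3) = 0.000000
Backward induction: V(k, j) = exp(-r*dt) * [p_u * V(k+1, j+1) + p_m * V(k+1, j) + p_d * V(k+1, j-1)]
  V(2,-2) = exp(-r*dt) * [p_u*0.638371 + p_m*0.920387 + p_d*1.055563] = 0.901600
  V(2,-1) = exp(-r*dt) * [p_u*0.050000 + p_m*0.638371 + p_d*0.920387] = 0.620362
  V(2,+0) = exp(-r*dt) * [p_u*0.000000 + p_m*0.050000 + p_d*0.638371] = 0.168779
  V(2,+1) = exp(-r*dt) * [p_u*0.000000 + p_m*0.000000 + p_d*0.050000] = 0.010652
  V(2,+2) = exp(-r*dt) * [p_u*0.000000 + p_m*0.000000 + p_d*0.000000] = 0.000000
  V(1,-1) = exp(-r*dt) * [p_u*0.168779 + p_m*0.620362 + p_d*0.901600] = 0.618187
  V(1,+0) = exp(-r*dt) * [p_u*0.010652 + p_m*0.168779 + p_d*0.620362] = 0.244042
  V(1,+1) = exp(-r*dt) * [p_u*0.000000 + p_m*0.010652 + p_d*0.168779] = 0.042940
  V(0,+0) = exp(-r*dt) * [p_u*0.042940 + p_m*0.244042 + p_d*0.618187] = 0.296631


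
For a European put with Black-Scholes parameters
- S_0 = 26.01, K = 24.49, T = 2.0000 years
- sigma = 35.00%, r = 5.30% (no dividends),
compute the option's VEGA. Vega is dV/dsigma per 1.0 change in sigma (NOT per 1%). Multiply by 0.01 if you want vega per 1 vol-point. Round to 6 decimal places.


Answer: Vega = 12.378978

Derivation:
d1 = 0.5832948253; d2 = 0.0883200785
phi(d1) = 0.3365343820; exp(-qT) = 1.0000000000; exp(-rT) = 0.8994246481
Vega = S * exp(-qT) * phi(d1) * sqrt(T) = 26.0100 * 1.0000000000 * 0.3365343820 * 1.4142135624 = 12.378978


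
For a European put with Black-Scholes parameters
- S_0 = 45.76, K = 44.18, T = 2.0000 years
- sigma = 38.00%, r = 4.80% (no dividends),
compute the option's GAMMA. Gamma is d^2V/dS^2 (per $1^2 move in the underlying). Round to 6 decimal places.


d1 = 0.5127234044; d2 = -0.0246777493
phi(d1) = 0.3498043860; exp(-qT) = 1.0000000000; exp(-rT) = 0.9084640161
Gamma = exp(-qT) * phi(d1) / (S * sigma * sqrt(T)) = 1.0000000000 * 0.3498043860 / (45.7600 * 0.3800 * 1.4142135624) = 0.014225

Answer: Gamma = 0.014225


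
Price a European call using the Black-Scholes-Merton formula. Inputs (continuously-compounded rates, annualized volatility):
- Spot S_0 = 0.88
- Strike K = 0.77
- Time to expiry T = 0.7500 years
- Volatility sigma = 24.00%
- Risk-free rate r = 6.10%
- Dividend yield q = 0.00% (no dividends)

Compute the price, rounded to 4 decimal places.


d1 = (ln(S/K) + (r - q + 0.5*sigma^2) * T) / (sigma * sqrt(T)) = 0.96649105
d2 = d1 - sigma * sqrt(T) = 0.75864495
exp(-rT) = 0.95528075; exp(-qT) = 1.00000000
C = S_0 * exp(-qT) * N(d1) - K * exp(-rT) * N(d2)
N(d1) = 0.83310074; N(d2) = 0.77596751
C = 0.8800 * 1.00000000 * 0.83310074 - 0.7700 * 0.95528075 * 0.77596751 = 0.1624

Answer: Price = 0.1624


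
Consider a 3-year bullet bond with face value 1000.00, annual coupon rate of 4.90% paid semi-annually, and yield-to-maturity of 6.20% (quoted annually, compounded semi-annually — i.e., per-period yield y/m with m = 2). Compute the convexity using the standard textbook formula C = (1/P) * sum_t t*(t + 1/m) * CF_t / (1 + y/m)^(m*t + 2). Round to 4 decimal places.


Answer: Convexity = 9.1029

Derivation:
Coupon per period c = face * coupon_rate / m = 24.500000
Periods per year m = 2; per-period yield y/m = 0.031000
Number of cashflows N = 6
Cashflows (t years, CF_t, discount factor 1/(1+y/m)^(m*t), PV):
  t = 0.5000: CF_t = 24.500000, DF = 0.969932, PV = 23.763337
  t = 1.0000: CF_t = 24.500000, DF = 0.940768, PV = 23.048823
  t = 1.5000: CF_t = 24.500000, DF = 0.912481, PV = 22.355793
  t = 2.0000: CF_t = 24.500000, DF = 0.885045, PV = 21.683602
  t = 2.5000: CF_t = 24.500000, DF = 0.858434, PV = 21.031622
  t = 3.0000: CF_t = 1024.500000, DF = 0.832622, PV = 853.021487
Price P = sum_t PV_t = 964.904664
Convexity numerator sum_t t*(t + 1/m) * CF_t / (1+y/m)^(m*t + 2):
  t = 0.5000: term = 11.177897
  t = 1.0000: term = 32.525403
  t = 1.5000: term = 63.094865
  t = 2.0000: term = 101.996225
  t = 2.5000: term = 148.394119
  t = 3.0000: term = 8426.203423
Convexity = (1/P) * sum = 8783.391931 / 964.904664 = 9.102860


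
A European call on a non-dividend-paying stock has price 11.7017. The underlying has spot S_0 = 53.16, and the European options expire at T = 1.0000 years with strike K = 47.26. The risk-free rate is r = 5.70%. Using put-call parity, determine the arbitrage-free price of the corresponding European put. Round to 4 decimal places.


Put-call parity: C - P = S_0 * exp(-qT) - K * exp(-rT).
S_0 * exp(-qT) = 53.1600 * 1.00000000 = 53.16000000
K * exp(-rT) = 47.2600 * 0.94459407 = 44.64151572
P = C - S*exp(-qT) + K*exp(-rT)
P = 11.7017 - 53.16000000 + 44.64151572 = 3.1832

Answer: Put price = 3.1832


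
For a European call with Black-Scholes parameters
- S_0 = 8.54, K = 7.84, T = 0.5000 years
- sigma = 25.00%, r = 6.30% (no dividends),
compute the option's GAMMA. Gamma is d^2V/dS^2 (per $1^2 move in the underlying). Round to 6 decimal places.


Answer: Gamma = 0.199417

Derivation:
d1 = 0.7503657267; d2 = 0.5735890315
phi(d1) = 0.3010548228; exp(-qT) = 1.0000000000; exp(-rT) = 0.9689909565
Gamma = exp(-qT) * phi(d1) / (S * sigma * sqrt(T)) = 1.0000000000 * 0.3010548228 / (8.5400 * 0.2500 * 0.7071067812) = 0.199417


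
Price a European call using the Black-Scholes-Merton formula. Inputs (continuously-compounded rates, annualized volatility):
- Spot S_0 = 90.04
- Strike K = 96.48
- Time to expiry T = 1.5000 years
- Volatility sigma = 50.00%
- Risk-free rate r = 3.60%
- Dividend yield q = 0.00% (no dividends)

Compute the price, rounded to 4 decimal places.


Answer: Price = 21.1448

Derivation:
d1 = (ln(S/K) + (r - q + 0.5*sigma^2) * T) / (sigma * sqrt(T)) = 0.28155788
d2 = d1 - sigma * sqrt(T) = -0.33081456
exp(-rT) = 0.94743211; exp(-qT) = 1.00000000
C = S_0 * exp(-qT) * N(d1) - K * exp(-rT) * N(d2)
N(d1) = 0.61085873; N(d2) = 0.37039228
C = 90.0400 * 1.00000000 * 0.61085873 - 96.4800 * 0.94743211 * 0.37039228 = 21.1448


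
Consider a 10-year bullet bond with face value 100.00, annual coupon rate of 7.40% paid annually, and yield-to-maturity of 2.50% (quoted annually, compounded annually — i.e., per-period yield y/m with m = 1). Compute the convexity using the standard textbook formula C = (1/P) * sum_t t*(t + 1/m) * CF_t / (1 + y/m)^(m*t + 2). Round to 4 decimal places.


Coupon per period c = face * coupon_rate / m = 7.400000
Periods per year m = 1; per-period yield y/m = 0.025000
Number of cashflows N = 10
Cashflows (t years, CF_t, discount factor 1/(1+y/m)^(m*t), PV):
  t = 1.0000: CF_t = 7.400000, DF = 0.975610, PV = 7.219512
  t = 2.0000: CF_t = 7.400000, DF = 0.951814, PV = 7.043427
  t = 3.0000: CF_t = 7.400000, DF = 0.928599, PV = 6.871636
  t = 4.0000: CF_t = 7.400000, DF = 0.905951, PV = 6.704035
  t = 5.0000: CF_t = 7.400000, DF = 0.883854, PV = 6.540522
  t = 6.0000: CF_t = 7.400000, DF = 0.862297, PV = 6.380997
  t = 7.0000: CF_t = 7.400000, DF = 0.841265, PV = 6.225363
  t = 8.0000: CF_t = 7.400000, DF = 0.820747, PV = 6.073525
  t = 9.0000: CF_t = 7.400000, DF = 0.800728, PV = 5.925390
  t = 10.0000: CF_t = 107.400000, DF = 0.781198, PV = 83.900708
Price P = sum_t PV_t = 142.885113
Convexity numerator sum_t t*(t + 1/m) * CF_t / (1+y/m)^(m*t + 2):
  t = 1.0000: term = 13.743271
  t = 2.0000: term = 40.224209
  t = 3.0000: term = 78.486261
  t = 4.0000: term = 127.619936
  t = 5.0000: term = 186.760882
  t = 6.0000: term = 255.088034
  t = 7.0000: term = 331.821833
  t = 8.0000: term = 416.222508
  t = 9.0000: term = 507.588425
  t = 10.0000: term = 8784.369226
Convexity = (1/P) * sum = 10741.924586 / 142.885113 = 75.178753

Answer: Convexity = 75.1788


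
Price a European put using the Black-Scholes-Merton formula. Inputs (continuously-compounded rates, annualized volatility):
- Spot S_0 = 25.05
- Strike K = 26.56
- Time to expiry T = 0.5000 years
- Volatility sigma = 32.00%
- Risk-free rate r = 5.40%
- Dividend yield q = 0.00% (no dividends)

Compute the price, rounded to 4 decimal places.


Answer: Price = 2.7160

Derivation:
d1 = (ln(S/K) + (r - q + 0.5*sigma^2) * T) / (sigma * sqrt(T)) = -0.02621818
d2 = d1 - sigma * sqrt(T) = -0.25249235
exp(-rT) = 0.97336124; exp(-qT) = 1.00000000
P = K * exp(-rT) * N(-d2) - S_0 * exp(-qT) * N(-d1)
N(-d1) = 0.51045834; N(-d2) = 0.59966974
P = 26.5600 * 0.97336124 * 0.59966974 - 25.0500 * 1.00000000 * 0.51045834 = 2.7160


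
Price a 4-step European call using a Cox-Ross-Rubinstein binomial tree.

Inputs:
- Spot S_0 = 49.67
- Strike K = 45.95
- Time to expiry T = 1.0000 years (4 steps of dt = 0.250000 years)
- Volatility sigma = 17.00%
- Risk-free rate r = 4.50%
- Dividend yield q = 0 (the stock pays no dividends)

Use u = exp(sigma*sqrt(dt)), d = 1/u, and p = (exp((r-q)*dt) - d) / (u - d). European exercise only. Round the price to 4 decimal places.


Answer: Price = V(0,0) = 6.9684

Derivation:
dt = T/N = 0.250000
u = exp(sigma*sqrt(dt)) = 1.088717; d = 1/u = 0.918512
p = (exp((r-q)*dt) - d) / (u - d) = 0.545233
Discount per step: exp(-r*dt) = 0.988813
Stock lattice S(k, i) with i counting down-moves:
  k=0: S(0,0) = 49.6700
  k=1: S(1,0) = 54.0766; S(1,1) = 45.6225
  k=2: S(2,0) = 58.8741; S(2,1) = 49.6700; S(2,2) = 41.9048
  k=3: S(3,0) = 64.0972; S(3,1) = 54.0766; S(3,2) = 45.6225; S(3,3) = 38.4901
  k=4: S(4,0) = 69.7837; S(4,1) = 58.8741; S(4,2) = 49.6700; S(4,3) = 41.9048; S(4,4) = 35.3536
Terminal payoffs V(N, i) = max(S_T - K, 0):
  V(4,0) = 23.833747; V(4,1) = 12.924092; V(4,2) = 3.720000; V(4,3) = 0.000000; V(4,4) = 0.000000
Backward induction: V(k, i) = exp(-r*dt) * [p * V(k+1, i) + (1-p) * V(k+1, i+1)].
  V(3,0) = exp(-r*dt) * [p*23.833747 + (1-p)*12.924092] = 18.661269
  V(3,1) = exp(-r*dt) * [p*12.924092 + (1-p)*3.720000] = 8.640617
  V(3,2) = exp(-r*dt) * [p*3.720000 + (1-p)*0.000000] = 2.005576
  V(3,3) = exp(-r*dt) * [p*0.000000 + (1-p)*0.000000] = 0.000000
  V(2,0) = exp(-r*dt) * [p*18.661269 + (1-p)*8.640617] = 13.946423
  V(2,1) = exp(-r*dt) * [p*8.640617 + (1-p)*2.005576] = 5.560312
  V(2,2) = exp(-r*dt) * [p*2.005576 + (1-p)*0.000000] = 1.081273
  V(1,0) = exp(-r*dt) * [p*13.946423 + (1-p)*5.560312] = 10.019341
  V(1,1) = exp(-r*dt) * [p*5.560312 + (1-p)*1.081273] = 3.483976
  V(0,0) = exp(-r*dt) * [p*10.019341 + (1-p)*3.483976] = 6.968434


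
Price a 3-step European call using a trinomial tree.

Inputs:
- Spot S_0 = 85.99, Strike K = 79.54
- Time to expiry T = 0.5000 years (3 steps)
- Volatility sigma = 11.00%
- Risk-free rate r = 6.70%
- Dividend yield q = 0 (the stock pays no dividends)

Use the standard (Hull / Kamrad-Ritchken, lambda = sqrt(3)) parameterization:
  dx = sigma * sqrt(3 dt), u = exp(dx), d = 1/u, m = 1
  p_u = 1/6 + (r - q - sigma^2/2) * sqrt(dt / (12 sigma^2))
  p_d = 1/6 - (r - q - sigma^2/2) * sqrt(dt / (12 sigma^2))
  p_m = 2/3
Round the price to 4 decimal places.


Answer: Price = V(0,0) = 9.1868

Derivation:
dt = T/N = 0.166667; dx = sigma*sqrt(3*dt) = 0.077782
u = exp(dx) = 1.080887; d = 1/u = 0.925166
p_u = 0.231967, p_m = 0.666667, p_d = 0.101366
Discount per step: exp(-r*dt) = 0.988895
Stock lattice S(k, j) with j the centered position index:
  k=0: S(0,+0) = 85.9900
  k=1: S(1,-1) = 79.5551; S(1,+0) = 85.9900; S(1,+1) = 92.9454
  k=2: S(2,-2) = 73.6017; S(2,-1) = 79.5551; S(2,+0) = 85.9900; S(2,+1) = 92.9454; S(2,+2) = 100.4635
  k=3: S(3,-3) = 68.0938; S(3,-2) = 73.6017; S(3,-1) = 79.5551; S(3,+0) = 85.9900; S(3,+1) = 92.9454; S(3,+2) = 100.4635; S(3,+3) = 108.5897
Terminal payoffs V(N, j) = max(S_T - K, 0):
  V(3,-3) = 0.000000; V(3,-2) = 0.000000; V(3,-1) = 0.015052; V(3,+0) = 6.450000; V(3,+1) = 13.405449; V(3,+2) = 20.923502; V(3,+3) = 29.049666
Backward induction: V(k, j) = exp(-r*dt) * [p_u * V(k+1, j+1) + p_m * V(k+1, j) + p_d * V(k+1, j-1)]
  V(2,-2) = exp(-r*dt) * [p_u*0.015052 + p_m*0.000000 + p_d*0.000000] = 0.003453
  V(2,-1) = exp(-r*dt) * [p_u*6.450000 + p_m*0.015052 + p_d*0.000000] = 1.489496
  V(2,+0) = exp(-r*dt) * [p_u*13.405449 + p_m*6.450000 + p_d*0.015052] = 7.328849
  V(2,+1) = exp(-r*dt) * [p_u*20.923502 + p_m*13.405449 + p_d*6.450000] = 14.283942
  V(2,+2) = exp(-r*dt) * [p_u*29.049666 + p_m*20.923502 + p_d*13.405449] = 21.801610
  V(1,-1) = exp(-r*dt) * [p_u*7.328849 + p_m*1.489496 + p_d*0.003453] = 2.663488
  V(1,+0) = exp(-r*dt) * [p_u*14.283942 + p_m*7.328849 + p_d*1.489496] = 8.257560
  V(1,+1) = exp(-r*dt) * [p_u*21.801610 + p_m*14.283942 + p_d*7.328849] = 15.152627
  V(0,+0) = exp(-r*dt) * [p_u*15.152627 + p_m*8.257560 + p_d*2.663488] = 9.186776


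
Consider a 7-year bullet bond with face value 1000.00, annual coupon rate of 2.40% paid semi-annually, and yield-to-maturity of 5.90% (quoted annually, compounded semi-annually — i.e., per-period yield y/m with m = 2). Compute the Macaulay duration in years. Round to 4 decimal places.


Answer: Macaulay duration = 6.4086 years

Derivation:
Coupon per period c = face * coupon_rate / m = 12.000000
Periods per year m = 2; per-period yield y/m = 0.029500
Number of cashflows N = 14
Cashflows (t years, CF_t, discount factor 1/(1+y/m)^(m*t), PV):
  t = 0.5000: CF_t = 12.000000, DF = 0.971345, PV = 11.656144
  t = 1.0000: CF_t = 12.000000, DF = 0.943512, PV = 11.322141
  t = 1.5000: CF_t = 12.000000, DF = 0.916476, PV = 10.997708
  t = 2.0000: CF_t = 12.000000, DF = 0.890214, PV = 10.682572
  t = 2.5000: CF_t = 12.000000, DF = 0.864706, PV = 10.376467
  t = 3.0000: CF_t = 12.000000, DF = 0.839928, PV = 10.079132
  t = 3.5000: CF_t = 12.000000, DF = 0.815860, PV = 9.790318
  t = 4.0000: CF_t = 12.000000, DF = 0.792482, PV = 9.509779
  t = 4.5000: CF_t = 12.000000, DF = 0.769773, PV = 9.237280
  t = 5.0000: CF_t = 12.000000, DF = 0.747716, PV = 8.972588
  t = 5.5000: CF_t = 12.000000, DF = 0.726290, PV = 8.715482
  t = 6.0000: CF_t = 12.000000, DF = 0.705479, PV = 8.465742
  t = 6.5000: CF_t = 12.000000, DF = 0.685263, PV = 8.223159
  t = 7.0000: CF_t = 1012.000000, DF = 0.665627, PV = 673.614767
Price P = sum_t PV_t = 801.643278
Macaulay numerator sum_t t * PV_t:
  t * PV_t at t = 0.5000: 5.828072
  t * PV_t at t = 1.0000: 11.322141
  t * PV_t at t = 1.5000: 16.496562
  t * PV_t at t = 2.0000: 21.365145
  t * PV_t at t = 2.5000: 25.941166
  t * PV_t at t = 3.0000: 30.237397
  t * PV_t at t = 3.5000: 34.266112
  t * PV_t at t = 4.0000: 38.039117
  t * PV_t at t = 4.5000: 41.567758
  t * PV_t at t = 5.0000: 44.862941
  t * PV_t at t = 5.5000: 47.935148
  t * PV_t at t = 6.0000: 50.794453
  t * PV_t at t = 6.5000: 53.450533
  t * PV_t at t = 7.0000: 4715.303368
Macaulay duration D = (sum_t t * PV_t) / P = 5137.409913 / 801.643278 = 6.408599


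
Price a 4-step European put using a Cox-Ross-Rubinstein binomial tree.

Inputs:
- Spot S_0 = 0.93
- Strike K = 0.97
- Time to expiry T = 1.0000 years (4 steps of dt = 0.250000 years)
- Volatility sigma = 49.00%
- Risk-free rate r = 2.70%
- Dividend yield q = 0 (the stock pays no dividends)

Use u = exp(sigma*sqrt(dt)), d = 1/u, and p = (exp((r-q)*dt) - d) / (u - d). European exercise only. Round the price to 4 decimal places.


Answer: Price = V(0,0) = 0.1842

Derivation:
dt = T/N = 0.250000
u = exp(sigma*sqrt(dt)) = 1.277621; d = 1/u = 0.782705
p = (exp((r-q)*dt) - d) / (u - d) = 0.452739
Discount per step: exp(-r*dt) = 0.993273
Stock lattice S(k, i) with i counting down-moves:
  k=0: S(0,0) = 0.9300
  k=1: S(1,0) = 1.1882; S(1,1) = 0.7279
  k=2: S(2,0) = 1.5181; S(2,1) = 0.9300; S(2,2) = 0.5697
  k=3: S(3,0) = 1.9395; S(3,1) = 1.1882; S(3,2) = 0.7279; S(3,3) = 0.4459
  k=4: S(4,0) = 2.4779; S(4,1) = 1.5181; S(4,2) = 0.9300; S(4,3) = 0.5697; S(4,4) = 0.3490
Terminal payoffs V(N, i) = max(K - S_T, 0):
  V(4,0) = 0.000000; V(4,1) = 0.000000; V(4,2) = 0.040000; V(4,3) = 0.400257; V(4,4) = 0.620961
Backward induction: V(k, i) = exp(-r*dt) * [p * V(k+1, i) + (1-p) * V(k+1, i+1)].
  V(3,0) = exp(-r*dt) * [p*0.000000 + (1-p)*0.000000] = 0.000000
  V(3,1) = exp(-r*dt) * [p*0.000000 + (1-p)*0.040000] = 0.021743
  V(3,2) = exp(-r*dt) * [p*0.040000 + (1-p)*0.400257] = 0.235559
  V(3,3) = exp(-r*dt) * [p*0.400257 + (1-p)*0.620961] = 0.517534
  V(2,0) = exp(-r*dt) * [p*0.000000 + (1-p)*0.021743] = 0.011819
  V(2,1) = exp(-r*dt) * [p*0.021743 + (1-p)*0.235559] = 0.137823
  V(2,2) = exp(-r*dt) * [p*0.235559 + (1-p)*0.517534] = 0.387250
  V(1,0) = exp(-r*dt) * [p*0.011819 + (1-p)*0.137823] = 0.080233
  V(1,1) = exp(-r*dt) * [p*0.137823 + (1-p)*0.387250] = 0.272479
  V(0,0) = exp(-r*dt) * [p*0.080233 + (1-p)*0.272479] = 0.184194


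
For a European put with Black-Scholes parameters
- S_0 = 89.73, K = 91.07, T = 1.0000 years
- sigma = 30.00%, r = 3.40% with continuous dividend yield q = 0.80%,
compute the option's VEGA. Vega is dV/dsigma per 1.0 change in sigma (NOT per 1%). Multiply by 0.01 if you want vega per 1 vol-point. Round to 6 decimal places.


d1 = 0.1872557324; d2 = -0.1127442676
phi(d1) = 0.3920088402; exp(-qT) = 0.9920319148; exp(-rT) = 0.9665715046
Vega = S * exp(-qT) * phi(d1) * sqrt(T) = 89.7300 * 0.9920319148 * 0.3920088402 * 1.0000000000 = 34.894676

Answer: Vega = 34.894676


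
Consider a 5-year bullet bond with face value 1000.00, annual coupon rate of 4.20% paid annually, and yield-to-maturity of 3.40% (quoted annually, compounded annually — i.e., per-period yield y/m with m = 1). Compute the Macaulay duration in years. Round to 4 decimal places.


Coupon per period c = face * coupon_rate / m = 42.000000
Periods per year m = 1; per-period yield y/m = 0.034000
Number of cashflows N = 5
Cashflows (t years, CF_t, discount factor 1/(1+y/m)^(m*t), PV):
  t = 1.0000: CF_t = 42.000000, DF = 0.967118, PV = 40.618956
  t = 2.0000: CF_t = 42.000000, DF = 0.935317, PV = 39.283323
  t = 3.0000: CF_t = 42.000000, DF = 0.904562, PV = 37.991608
  t = 4.0000: CF_t = 42.000000, DF = 0.874818, PV = 36.742367
  t = 5.0000: CF_t = 1042.000000, DF = 0.846052, PV = 881.586691
Price P = sum_t PV_t = 1036.222944
Macaulay numerator sum_t t * PV_t:
  t * PV_t at t = 1.0000: 40.618956
  t * PV_t at t = 2.0000: 78.566645
  t * PV_t at t = 3.0000: 113.974824
  t * PV_t at t = 4.0000: 146.969470
  t * PV_t at t = 5.0000: 4407.933455
Macaulay duration D = (sum_t t * PV_t) / P = 4788.063349 / 1036.222944 = 4.620688

Answer: Macaulay duration = 4.6207 years


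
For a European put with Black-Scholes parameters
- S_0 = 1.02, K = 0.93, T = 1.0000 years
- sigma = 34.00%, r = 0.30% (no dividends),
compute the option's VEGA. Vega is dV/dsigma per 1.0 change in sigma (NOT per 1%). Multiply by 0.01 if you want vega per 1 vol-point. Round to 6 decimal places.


d1 = 0.4505097651; d2 = 0.1105097651
phi(d1) = 0.3604442223; exp(-qT) = 1.0000000000; exp(-rT) = 0.9970044955
Vega = S * exp(-qT) * phi(d1) * sqrt(T) = 1.0200 * 1.0000000000 * 0.3604442223 * 1.0000000000 = 0.367653

Answer: Vega = 0.367653


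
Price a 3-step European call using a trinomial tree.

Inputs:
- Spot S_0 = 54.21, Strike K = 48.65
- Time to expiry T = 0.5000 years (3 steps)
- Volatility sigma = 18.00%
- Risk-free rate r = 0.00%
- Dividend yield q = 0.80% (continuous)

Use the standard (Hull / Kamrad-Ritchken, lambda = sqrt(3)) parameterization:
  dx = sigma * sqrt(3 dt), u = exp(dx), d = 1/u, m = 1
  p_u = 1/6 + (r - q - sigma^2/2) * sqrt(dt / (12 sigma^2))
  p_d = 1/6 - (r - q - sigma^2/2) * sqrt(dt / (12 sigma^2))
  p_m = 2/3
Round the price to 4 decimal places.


dt = T/N = 0.166667; dx = sigma*sqrt(3*dt) = 0.127279
u = exp(dx) = 1.135734; d = 1/u = 0.880488
p_u = 0.150822, p_m = 0.666667, p_d = 0.182511
Discount per step: exp(-r*dt) = 1.000000
Stock lattice S(k, j) with j the centered position index:
  k=0: S(0,+0) = 54.2100
  k=1: S(1,-1) = 47.7312; S(1,+0) = 54.2100; S(1,+1) = 61.5681
  k=2: S(2,-2) = 42.0268; S(2,-1) = 47.7312; S(2,+0) = 54.2100; S(2,+1) = 61.5681; S(2,+2) = 69.9250
  k=3: S(3,-3) = 37.0041; S(3,-2) = 42.0268; S(3,-1) = 47.7312; S(3,+0) = 54.2100; S(3,+1) = 61.5681; S(3,+2) = 69.9250; S(3,+3) = 79.4163
Terminal payoffs V(N, j) = max(S_T - K, 0):
  V(3,-3) = 0.000000; V(3,-2) = 0.000000; V(3,-1) = 0.000000; V(3,+0) = 5.560000; V(3,+1) = 12.918145; V(3,+2) = 21.275042; V(3,+3) = 30.766254
Backward induction: V(k, j) = exp(-r*dt) * [p_u * V(k+1, j+1) + p_m * V(k+1, j) + p_d * V(k+1, j-1)]
  V(2,-2) = exp(-r*dt) * [p_u*0.000000 + p_m*0.000000 + p_d*0.000000] = 0.000000
  V(2,-1) = exp(-r*dt) * [p_u*5.560000 + p_m*0.000000 + p_d*0.000000] = 0.838572
  V(2,+0) = exp(-r*dt) * [p_u*12.918145 + p_m*5.560000 + p_d*0.000000] = 5.655010
  V(2,+1) = exp(-r*dt) * [p_u*21.275042 + p_m*12.918145 + p_d*5.560000] = 12.835608
  V(2,+2) = exp(-r*dt) * [p_u*30.766254 + p_m*21.275042 + p_d*12.918145] = 21.181301
  V(1,-1) = exp(-r*dt) * [p_u*5.655010 + p_m*0.838572 + p_d*0.000000] = 1.411949
  V(1,+0) = exp(-r*dt) * [p_u*12.835608 + p_m*5.655010 + p_d*0.838572] = 5.858951
  V(1,+1) = exp(-r*dt) * [p_u*21.181301 + p_m*12.835608 + p_d*5.655010] = 12.783785
  V(0,+0) = exp(-r*dt) * [p_u*12.783785 + p_m*5.858951 + p_d*1.411949] = 6.091742

Answer: Price = V(0,0) = 6.0917


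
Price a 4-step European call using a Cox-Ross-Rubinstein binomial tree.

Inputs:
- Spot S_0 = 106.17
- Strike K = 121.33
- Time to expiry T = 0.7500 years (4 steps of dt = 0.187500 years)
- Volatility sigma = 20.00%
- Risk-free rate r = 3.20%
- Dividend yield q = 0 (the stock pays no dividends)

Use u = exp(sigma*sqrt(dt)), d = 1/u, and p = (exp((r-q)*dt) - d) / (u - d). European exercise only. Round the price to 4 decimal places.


dt = T/N = 0.187500
u = exp(sigma*sqrt(dt)) = 1.090463; d = 1/u = 0.917042
p = (exp((r-q)*dt) - d) / (u - d) = 0.513065
Discount per step: exp(-r*dt) = 0.994018
Stock lattice S(k, i) with i counting down-moves:
  k=0: S(0,0) = 106.1700
  k=1: S(1,0) = 115.7745; S(1,1) = 97.3623
  k=2: S(2,0) = 126.2478; S(2,1) = 106.1700; S(2,2) = 89.2853
  k=3: S(3,0) = 137.6686; S(3,1) = 115.7745; S(3,2) = 97.3623; S(3,3) = 81.8783
  k=4: S(4,0) = 150.1225; S(4,1) = 126.2478; S(4,2) = 106.1700; S(4,3) = 89.2853; S(4,4) = 75.0858
Terminal payoffs V(N, i) = max(S_T - K, 0):
  V(4,0) = 28.792518; V(4,1) = 4.917803; V(4,2) = 0.000000; V(4,3) = 0.000000; V(4,4) = 0.000000
Backward induction: V(k, i) = exp(-r*dt) * [p * V(k+1, i) + (1-p) * V(k+1, i+1)].
  V(3,0) = exp(-r*dt) * [p*28.792518 + (1-p)*4.917803] = 17.064381
  V(3,1) = exp(-r*dt) * [p*4.917803 + (1-p)*0.000000] = 2.508057
  V(3,2) = exp(-r*dt) * [p*0.000000 + (1-p)*0.000000] = 0.000000
  V(3,3) = exp(-r*dt) * [p*0.000000 + (1-p)*0.000000] = 0.000000
  V(2,0) = exp(-r*dt) * [p*17.064381 + (1-p)*2.508057] = 9.916713
  V(2,1) = exp(-r*dt) * [p*2.508057 + (1-p)*0.000000] = 1.279098
  V(2,2) = exp(-r*dt) * [p*0.000000 + (1-p)*0.000000] = 0.000000
  V(1,0) = exp(-r*dt) * [p*9.916713 + (1-p)*1.279098] = 5.676591
  V(1,1) = exp(-r*dt) * [p*1.279098 + (1-p)*0.000000] = 0.652334
  V(0,0) = exp(-r*dt) * [p*5.676591 + (1-p)*0.652334] = 3.210780

Answer: Price = V(0,0) = 3.2108
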